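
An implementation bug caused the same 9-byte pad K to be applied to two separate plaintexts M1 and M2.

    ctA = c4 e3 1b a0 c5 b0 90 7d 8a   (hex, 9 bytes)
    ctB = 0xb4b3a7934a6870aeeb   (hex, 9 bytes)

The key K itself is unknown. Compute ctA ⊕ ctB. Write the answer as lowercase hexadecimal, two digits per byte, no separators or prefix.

ctA ⊕ ctB = (M1 ⊕ K) ⊕ (M2 ⊕ K) = M1 ⊕ M2 — the shared key cancels under XOR.
11000100 ⊕ 10110100 = 01110000
11100011 ⊕ 10110011 = 01010000
00011011 ⊕ 10100111 = 10111100
10100000 ⊕ 10010011 = 00110011
11000101 ⊕ 01001010 = 10001111
10110000 ⊕ 01101000 = 11011000
10010000 ⊕ 01110000 = 11100000
01111101 ⊕ 10101110 = 11010011
10001010 ⊕ 11101011 = 01100001

7050bc338fd8e0d361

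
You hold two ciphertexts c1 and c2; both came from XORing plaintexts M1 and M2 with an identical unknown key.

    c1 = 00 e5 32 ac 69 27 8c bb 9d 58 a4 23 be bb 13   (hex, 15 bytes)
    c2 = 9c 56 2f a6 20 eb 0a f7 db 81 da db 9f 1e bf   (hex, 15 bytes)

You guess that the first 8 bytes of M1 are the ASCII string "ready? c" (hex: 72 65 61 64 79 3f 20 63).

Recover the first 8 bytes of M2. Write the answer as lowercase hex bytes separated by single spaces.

ee d6 7c 6e 30 f3 a6 2f

First, c1 ⊕ c2 = (M1 ⊕ K) ⊕ (M2 ⊕ K) = M1 ⊕ M2, so the key drops out. Then M2 = (M1 ⊕ M2) ⊕ M1 over the first 8 bytes.
byte 0: (00 xor 9c) xor 72 = 9c xor 72 = ee
byte 1: (e5 xor 56) xor 65 = b3 xor 65 = d6
byte 2: (32 xor 2f) xor 61 = 1d xor 61 = 7c
byte 3: (ac xor a6) xor 64 = 0a xor 64 = 6e
byte 4: (69 xor 20) xor 79 = 49 xor 79 = 30
byte 5: (27 xor eb) xor 3f = cc xor 3f = f3
byte 6: (8c xor 0a) xor 20 = 86 xor 20 = a6
byte 7: (bb xor f7) xor 63 = 4c xor 63 = 2f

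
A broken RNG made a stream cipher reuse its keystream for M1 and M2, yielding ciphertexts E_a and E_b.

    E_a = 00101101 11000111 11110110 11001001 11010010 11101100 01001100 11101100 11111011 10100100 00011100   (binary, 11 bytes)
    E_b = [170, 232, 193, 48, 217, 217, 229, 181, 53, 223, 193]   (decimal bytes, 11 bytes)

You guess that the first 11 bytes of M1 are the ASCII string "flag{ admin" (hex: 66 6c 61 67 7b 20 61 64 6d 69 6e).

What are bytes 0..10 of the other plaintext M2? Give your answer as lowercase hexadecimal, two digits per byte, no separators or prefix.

First, E_a ⊕ E_b = (M1 ⊕ K) ⊕ (M2 ⊕ K) = M1 ⊕ M2, so the key drops out. Then M2 = (M1 ⊕ M2) ⊕ M1 over the first 11 bytes.
byte 0: (2d ^ aa) ^ 66 = 87 ^ 66 = e1
byte 1: (c7 ^ e8) ^ 6c = 2f ^ 6c = 43
byte 2: (f6 ^ c1) ^ 61 = 37 ^ 61 = 56
byte 3: (c9 ^ 30) ^ 67 = f9 ^ 67 = 9e
byte 4: (d2 ^ d9) ^ 7b = 0b ^ 7b = 70
byte 5: (ec ^ d9) ^ 20 = 35 ^ 20 = 15
byte 6: (4c ^ e5) ^ 61 = a9 ^ 61 = c8
byte 7: (ec ^ b5) ^ 64 = 59 ^ 64 = 3d
byte 8: (fb ^ 35) ^ 6d = ce ^ 6d = a3
byte 9: (a4 ^ df) ^ 69 = 7b ^ 69 = 12
byte 10: (1c ^ c1) ^ 6e = dd ^ 6e = b3

e143569e7015c83da312b3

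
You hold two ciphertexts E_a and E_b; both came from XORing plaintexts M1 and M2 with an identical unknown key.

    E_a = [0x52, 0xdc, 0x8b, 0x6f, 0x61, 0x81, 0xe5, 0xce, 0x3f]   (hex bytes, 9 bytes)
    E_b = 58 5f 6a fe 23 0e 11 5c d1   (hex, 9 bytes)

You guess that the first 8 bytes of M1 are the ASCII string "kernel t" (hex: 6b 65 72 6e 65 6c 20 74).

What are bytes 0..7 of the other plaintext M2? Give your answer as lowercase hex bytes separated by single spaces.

First, E_a ⊕ E_b = (M1 ⊕ K) ⊕ (M2 ⊕ K) = M1 ⊕ M2, so the key drops out. Then M2 = (M1 ⊕ M2) ⊕ M1 over the first 8 bytes.
byte 0: (52 ^ 58) ^ 6b = 0a ^ 6b = 61
byte 1: (dc ^ 5f) ^ 65 = 83 ^ 65 = e6
byte 2: (8b ^ 6a) ^ 72 = e1 ^ 72 = 93
byte 3: (6f ^ fe) ^ 6e = 91 ^ 6e = ff
byte 4: (61 ^ 23) ^ 65 = 42 ^ 65 = 27
byte 5: (81 ^ 0e) ^ 6c = 8f ^ 6c = e3
byte 6: (e5 ^ 11) ^ 20 = f4 ^ 20 = d4
byte 7: (ce ^ 5c) ^ 74 = 92 ^ 74 = e6

61 e6 93 ff 27 e3 d4 e6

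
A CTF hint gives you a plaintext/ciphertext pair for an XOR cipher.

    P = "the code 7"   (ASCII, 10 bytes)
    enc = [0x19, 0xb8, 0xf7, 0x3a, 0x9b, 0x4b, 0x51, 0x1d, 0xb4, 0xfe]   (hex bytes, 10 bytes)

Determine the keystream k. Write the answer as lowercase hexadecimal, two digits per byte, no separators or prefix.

Since enc = P ⊕ k, XORing both sides with P gives k = P ⊕ enc.
byte 0: 74 xor 19 = 6d
byte 1: 68 xor b8 = d0
byte 2: 65 xor f7 = 92
byte 3: 20 xor 3a = 1a
byte 4: 63 xor 9b = f8
byte 5: 6f xor 4b = 24
byte 6: 64 xor 51 = 35
byte 7: 65 xor 1d = 78
byte 8: 20 xor b4 = 94
byte 9: 37 xor fe = c9

6dd0921af824357894c9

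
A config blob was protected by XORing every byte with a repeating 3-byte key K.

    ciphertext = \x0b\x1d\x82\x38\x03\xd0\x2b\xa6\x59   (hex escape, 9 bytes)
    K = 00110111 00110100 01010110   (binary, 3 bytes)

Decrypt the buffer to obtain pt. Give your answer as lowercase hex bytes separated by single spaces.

3c 29 d4 0f 37 86 1c 92 0f

The 3-byte key repeats, so the effective keystream is 37 34 56 37 34 56 37 34 56.
byte 0: 0b xor 37 = 3c
byte 1: 1d xor 34 = 29
byte 2: 82 xor 56 = d4
byte 3: 38 xor 37 = 0f
byte 4: 03 xor 34 = 37
byte 5: d0 xor 56 = 86
byte 6: 2b xor 37 = 1c
byte 7: a6 xor 34 = 92
byte 8: 59 xor 56 = 0f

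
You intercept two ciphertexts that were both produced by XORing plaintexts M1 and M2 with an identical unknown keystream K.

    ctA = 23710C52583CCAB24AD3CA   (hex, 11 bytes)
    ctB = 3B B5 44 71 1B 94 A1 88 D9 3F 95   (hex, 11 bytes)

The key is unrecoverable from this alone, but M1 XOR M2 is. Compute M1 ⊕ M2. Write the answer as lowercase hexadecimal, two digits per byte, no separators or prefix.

ctA ⊕ ctB = (M1 ⊕ K) ⊕ (M2 ⊕ K) = M1 ⊕ M2 — the shared key cancels under XOR.
byte 0: 23 XOR 3b = 18
byte 1: 71 XOR b5 = c4
byte 2: 0c XOR 44 = 48
byte 3: 52 XOR 71 = 23
byte 4: 58 XOR 1b = 43
byte 5: 3c XOR 94 = a8
byte 6: ca XOR a1 = 6b
byte 7: b2 XOR 88 = 3a
byte 8: 4a XOR d9 = 93
byte 9: d3 XOR 3f = ec
byte 10: ca XOR 95 = 5f

18c4482343a86b3a93ec5f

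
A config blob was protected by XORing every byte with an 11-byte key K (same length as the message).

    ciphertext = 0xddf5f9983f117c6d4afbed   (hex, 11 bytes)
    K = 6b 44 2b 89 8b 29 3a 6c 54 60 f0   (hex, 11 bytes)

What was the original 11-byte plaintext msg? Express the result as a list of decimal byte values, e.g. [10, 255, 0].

[182, 177, 210, 17, 180, 56, 70, 1, 30, 155, 29]

dd ^ 6b = b6
f5 ^ 44 = b1
f9 ^ 2b = d2
98 ^ 89 = 11
3f ^ 8b = b4
11 ^ 29 = 38
7c ^ 3a = 46
6d ^ 6c = 01
4a ^ 54 = 1e
fb ^ 60 = 9b
ed ^ f0 = 1d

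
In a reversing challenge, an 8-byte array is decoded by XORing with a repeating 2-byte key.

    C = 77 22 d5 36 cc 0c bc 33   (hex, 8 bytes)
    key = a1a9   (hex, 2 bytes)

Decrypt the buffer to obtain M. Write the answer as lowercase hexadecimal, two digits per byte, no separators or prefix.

The 2-byte key repeats, so the effective keystream is a1 a9 a1 a9 a1 a9 a1 a9.
byte 0: 77 ^ a1 = d6
byte 1: 22 ^ a9 = 8b
byte 2: d5 ^ a1 = 74
byte 3: 36 ^ a9 = 9f
byte 4: cc ^ a1 = 6d
byte 5: 0c ^ a9 = a5
byte 6: bc ^ a1 = 1d
byte 7: 33 ^ a9 = 9a

d68b749f6da51d9a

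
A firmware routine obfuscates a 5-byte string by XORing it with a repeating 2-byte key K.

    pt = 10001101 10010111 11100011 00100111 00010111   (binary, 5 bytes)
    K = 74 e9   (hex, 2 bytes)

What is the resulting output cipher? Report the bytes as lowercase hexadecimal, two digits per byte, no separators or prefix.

The 2-byte key repeats, so the effective keystream is 74 e9 74 e9 74.
byte 0: 10001101 XOR 01110100 = 11111001
byte 1: 10010111 XOR 11101001 = 01111110
byte 2: 11100011 XOR 01110100 = 10010111
byte 3: 00100111 XOR 11101001 = 11001110
byte 4: 00010111 XOR 01110100 = 01100011

f97e97ce63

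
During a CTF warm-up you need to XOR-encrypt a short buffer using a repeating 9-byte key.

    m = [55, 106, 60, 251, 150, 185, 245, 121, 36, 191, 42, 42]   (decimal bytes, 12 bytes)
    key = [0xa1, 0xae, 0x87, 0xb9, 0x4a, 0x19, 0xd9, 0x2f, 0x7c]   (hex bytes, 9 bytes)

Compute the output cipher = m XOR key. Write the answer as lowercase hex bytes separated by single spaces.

The 9-byte key repeats, so the effective keystream is a1 ae 87 b9 4a 19 d9 2f 7c a1 ae 87.
byte 0:  55 XOR 161 = 150
byte 1: 106 XOR 174 = 196
byte 2:  60 XOR 135 = 187
byte 3: 251 XOR 185 =  66
byte 4: 150 XOR  74 = 220
byte 5: 185 XOR  25 = 160
byte 6: 245 XOR 217 =  44
byte 7: 121 XOR  47 =  86
byte 8:  36 XOR 124 =  88
byte 9: 191 XOR 161 =  30
byte 10:  42 XOR 174 = 132
byte 11:  42 XOR 135 = 173

96 c4 bb 42 dc a0 2c 56 58 1e 84 ad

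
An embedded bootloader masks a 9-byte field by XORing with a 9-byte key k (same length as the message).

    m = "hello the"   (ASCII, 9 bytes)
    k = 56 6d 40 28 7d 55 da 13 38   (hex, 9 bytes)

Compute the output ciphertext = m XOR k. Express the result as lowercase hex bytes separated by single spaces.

3e 08 2c 44 12 75 ae 7b 5d

XOR is its own inverse, so applying the key byte-wise gives the result directly.
68 XOR 56 = 3e
65 XOR 6d = 08
6c XOR 40 = 2c
6c XOR 28 = 44
6f XOR 7d = 12
20 XOR 55 = 75
74 XOR da = ae
68 XOR 13 = 7b
65 XOR 38 = 5d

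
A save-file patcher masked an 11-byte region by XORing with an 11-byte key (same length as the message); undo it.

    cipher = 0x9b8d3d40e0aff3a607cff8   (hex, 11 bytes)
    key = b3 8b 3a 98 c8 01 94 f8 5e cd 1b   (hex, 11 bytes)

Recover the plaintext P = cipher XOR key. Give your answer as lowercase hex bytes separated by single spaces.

28 06 07 d8 28 ae 67 5e 59 02 e3

9b xor b3 = 28
8d xor 8b = 06
3d xor 3a = 07
40 xor 98 = d8
e0 xor c8 = 28
af xor 01 = ae
f3 xor 94 = 67
a6 xor f8 = 5e
07 xor 5e = 59
cf xor cd = 02
f8 xor 1b = e3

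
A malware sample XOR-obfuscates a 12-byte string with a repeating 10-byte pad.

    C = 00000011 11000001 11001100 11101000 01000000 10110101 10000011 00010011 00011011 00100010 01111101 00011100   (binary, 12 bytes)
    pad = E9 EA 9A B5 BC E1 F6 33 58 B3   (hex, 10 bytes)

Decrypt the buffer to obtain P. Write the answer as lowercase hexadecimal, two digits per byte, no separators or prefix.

ea2b565dfc547520439194f6

The 10-byte key repeats, so the effective keystream is e9 ea 9a b5 bc e1 f6 33 58 b3 e9 ea.
byte 0:   3 ⊕ 233 = 234
byte 1: 193 ⊕ 234 =  43
byte 2: 204 ⊕ 154 =  86
byte 3: 232 ⊕ 181 =  93
byte 4:  64 ⊕ 188 = 252
byte 5: 181 ⊕ 225 =  84
byte 6: 131 ⊕ 246 = 117
byte 7:  19 ⊕  51 =  32
byte 8:  27 ⊕  88 =  67
byte 9:  34 ⊕ 179 = 145
byte 10: 125 ⊕ 233 = 148
byte 11:  28 ⊕ 234 = 246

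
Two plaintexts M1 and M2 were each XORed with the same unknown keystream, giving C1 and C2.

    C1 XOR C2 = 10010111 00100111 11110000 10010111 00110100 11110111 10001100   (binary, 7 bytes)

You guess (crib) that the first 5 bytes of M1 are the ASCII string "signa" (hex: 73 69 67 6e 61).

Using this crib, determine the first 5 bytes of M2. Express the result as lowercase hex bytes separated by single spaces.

e4 4e 97 f9 55

Since C1 ⊕ C2 = M1 ⊕ M2, XORing with the guessed M1 bytes yields the corresponding M2 bytes: M2 = (C1 ⊕ C2) ⊕ M1.
byte 0: 97 ⊕ 73 = e4
byte 1: 27 ⊕ 69 = 4e
byte 2: f0 ⊕ 67 = 97
byte 3: 97 ⊕ 6e = f9
byte 4: 34 ⊕ 61 = 55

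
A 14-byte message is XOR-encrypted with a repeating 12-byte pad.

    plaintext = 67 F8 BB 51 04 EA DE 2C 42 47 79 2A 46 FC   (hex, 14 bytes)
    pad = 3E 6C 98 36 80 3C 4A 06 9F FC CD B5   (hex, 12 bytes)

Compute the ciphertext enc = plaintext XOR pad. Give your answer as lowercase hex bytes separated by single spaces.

The 12-byte key repeats, so the effective keystream is 3e 6c 98 36 80 3c 4a 06 9f fc cd b5 3e 6c.
byte 0: 103 ^  62 =  89
byte 1: 248 ^ 108 = 148
byte 2: 187 ^ 152 =  35
byte 3:  81 ^  54 = 103
byte 4:   4 ^ 128 = 132
byte 5: 234 ^  60 = 214
byte 6: 222 ^  74 = 148
byte 7:  44 ^   6 =  42
byte 8:  66 ^ 159 = 221
byte 9:  71 ^ 252 = 187
byte 10: 121 ^ 205 = 180
byte 11:  42 ^ 181 = 159
byte 12:  70 ^  62 = 120
byte 13: 252 ^ 108 = 144

59 94 23 67 84 d6 94 2a dd bb b4 9f 78 90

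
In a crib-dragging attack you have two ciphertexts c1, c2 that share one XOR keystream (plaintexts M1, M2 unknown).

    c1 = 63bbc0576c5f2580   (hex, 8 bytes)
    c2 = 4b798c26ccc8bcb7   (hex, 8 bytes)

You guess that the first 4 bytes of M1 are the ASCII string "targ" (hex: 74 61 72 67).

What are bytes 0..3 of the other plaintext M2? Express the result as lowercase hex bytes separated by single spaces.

First, c1 ⊕ c2 = (M1 ⊕ K) ⊕ (M2 ⊕ K) = M1 ⊕ M2, so the key drops out. Then M2 = (M1 ⊕ M2) ⊕ M1 over the first 4 bytes.
byte 0: (63 ⊕ 4b) ⊕ 74 = 28 ⊕ 74 = 5c
byte 1: (bb ⊕ 79) ⊕ 61 = c2 ⊕ 61 = a3
byte 2: (c0 ⊕ 8c) ⊕ 72 = 4c ⊕ 72 = 3e
byte 3: (57 ⊕ 26) ⊕ 67 = 71 ⊕ 67 = 16

5c a3 3e 16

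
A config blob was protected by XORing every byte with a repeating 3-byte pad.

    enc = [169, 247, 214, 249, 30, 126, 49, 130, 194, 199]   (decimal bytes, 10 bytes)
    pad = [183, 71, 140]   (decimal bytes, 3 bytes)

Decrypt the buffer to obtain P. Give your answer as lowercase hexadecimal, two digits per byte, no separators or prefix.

The 3-byte key repeats, so the effective keystream is b7 47 8c b7 47 8c b7 47 8c b7.
byte 0: 10101001 ^ 10110111 = 00011110
byte 1: 11110111 ^ 01000111 = 10110000
byte 2: 11010110 ^ 10001100 = 01011010
byte 3: 11111001 ^ 10110111 = 01001110
byte 4: 00011110 ^ 01000111 = 01011001
byte 5: 01111110 ^ 10001100 = 11110010
byte 6: 00110001 ^ 10110111 = 10000110
byte 7: 10000010 ^ 01000111 = 11000101
byte 8: 11000010 ^ 10001100 = 01001110
byte 9: 11000111 ^ 10110111 = 01110000

1eb05a4e59f286c54e70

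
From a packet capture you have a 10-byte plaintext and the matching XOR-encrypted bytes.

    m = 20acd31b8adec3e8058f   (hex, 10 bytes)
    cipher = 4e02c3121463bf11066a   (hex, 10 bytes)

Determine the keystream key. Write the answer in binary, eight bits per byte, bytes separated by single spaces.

01101110 10101110 00010000 00001001 10011110 10111101 01111100 11111001 00000011 11100101

Since cipher = m ⊕ key, XORing both sides with m gives key = m ⊕ cipher.
00100000 XOR 01001110 = 01101110
10101100 XOR 00000010 = 10101110
11010011 XOR 11000011 = 00010000
00011011 XOR 00010010 = 00001001
10001010 XOR 00010100 = 10011110
11011110 XOR 01100011 = 10111101
11000011 XOR 10111111 = 01111100
11101000 XOR 00010001 = 11111001
00000101 XOR 00000110 = 00000011
10001111 XOR 01101010 = 11100101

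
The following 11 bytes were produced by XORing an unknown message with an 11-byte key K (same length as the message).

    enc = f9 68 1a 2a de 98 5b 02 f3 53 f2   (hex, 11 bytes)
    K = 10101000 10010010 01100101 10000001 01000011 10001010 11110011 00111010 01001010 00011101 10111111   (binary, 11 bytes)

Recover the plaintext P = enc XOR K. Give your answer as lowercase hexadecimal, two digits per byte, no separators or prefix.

XOR is its own inverse, so applying the key byte-wise gives the result directly.
f9 ⊕ a8 = 51
68 ⊕ 92 = fa
1a ⊕ 65 = 7f
2a ⊕ 81 = ab
de ⊕ 43 = 9d
98 ⊕ 8a = 12
5b ⊕ f3 = a8
02 ⊕ 3a = 38
f3 ⊕ 4a = b9
53 ⊕ 1d = 4e
f2 ⊕ bf = 4d

51fa7fab9d12a838b94e4d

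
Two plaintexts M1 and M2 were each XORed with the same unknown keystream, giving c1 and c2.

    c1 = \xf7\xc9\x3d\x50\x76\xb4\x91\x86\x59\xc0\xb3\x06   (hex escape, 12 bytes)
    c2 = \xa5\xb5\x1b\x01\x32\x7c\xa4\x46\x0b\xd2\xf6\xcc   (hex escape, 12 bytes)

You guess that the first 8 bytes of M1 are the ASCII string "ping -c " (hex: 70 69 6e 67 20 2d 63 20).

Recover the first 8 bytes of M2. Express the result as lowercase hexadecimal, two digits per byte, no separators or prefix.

First, c1 ⊕ c2 = (M1 ⊕ K) ⊕ (M2 ⊕ K) = M1 ⊕ M2, so the key drops out. Then M2 = (M1 ⊕ M2) ⊕ M1 over the first 8 bytes.
byte 0: (f7 XOR a5) XOR 70 = 52 XOR 70 = 22
byte 1: (c9 XOR b5) XOR 69 = 7c XOR 69 = 15
byte 2: (3d XOR 1b) XOR 6e = 26 XOR 6e = 48
byte 3: (50 XOR 01) XOR 67 = 51 XOR 67 = 36
byte 4: (76 XOR 32) XOR 20 = 44 XOR 20 = 64
byte 5: (b4 XOR 7c) XOR 2d = c8 XOR 2d = e5
byte 6: (91 XOR a4) XOR 63 = 35 XOR 63 = 56
byte 7: (86 XOR 46) XOR 20 = c0 XOR 20 = e0

2215483664e556e0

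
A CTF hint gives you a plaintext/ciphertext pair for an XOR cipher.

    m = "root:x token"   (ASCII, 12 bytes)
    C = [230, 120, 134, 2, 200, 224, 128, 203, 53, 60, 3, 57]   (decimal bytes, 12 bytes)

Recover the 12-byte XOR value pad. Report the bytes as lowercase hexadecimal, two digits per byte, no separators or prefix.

9417e976f298a0bf5a576657

Since C = m ⊕ pad, XORing both sides with m gives pad = m ⊕ C.
72 xor e6 = 94
6f xor 78 = 17
6f xor 86 = e9
74 xor 02 = 76
3a xor c8 = f2
78 xor e0 = 98
20 xor 80 = a0
74 xor cb = bf
6f xor 35 = 5a
6b xor 3c = 57
65 xor 03 = 66
6e xor 39 = 57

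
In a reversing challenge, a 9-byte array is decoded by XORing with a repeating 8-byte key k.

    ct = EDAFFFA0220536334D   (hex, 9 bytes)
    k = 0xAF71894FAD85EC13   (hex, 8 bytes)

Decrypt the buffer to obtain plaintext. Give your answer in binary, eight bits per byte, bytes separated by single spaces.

01000010 11011110 01110110 11101111 10001111 10000000 11011010 00100000 11100010

The 8-byte key repeats, so the effective keystream is af 71 89 4f ad 85 ec 13 af.
byte 0: 237 xor 175 =  66
byte 1: 175 xor 113 = 222
byte 2: 255 xor 137 = 118
byte 3: 160 xor  79 = 239
byte 4:  34 xor 173 = 143
byte 5:   5 xor 133 = 128
byte 6:  54 xor 236 = 218
byte 7:  51 xor  19 =  32
byte 8:  77 xor 175 = 226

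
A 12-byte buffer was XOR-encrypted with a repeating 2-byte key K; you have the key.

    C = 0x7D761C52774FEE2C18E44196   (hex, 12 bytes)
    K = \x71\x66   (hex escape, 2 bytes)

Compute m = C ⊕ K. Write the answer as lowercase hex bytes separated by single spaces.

The 2-byte key repeats, so the effective keystream is 71 66 71 66 71 66 71 66 71 66 71 66.
byte 0: 7d XOR 71 = 0c
byte 1: 76 XOR 66 = 10
byte 2: 1c XOR 71 = 6d
byte 3: 52 XOR 66 = 34
byte 4: 77 XOR 71 = 06
byte 5: 4f XOR 66 = 29
byte 6: ee XOR 71 = 9f
byte 7: 2c XOR 66 = 4a
byte 8: 18 XOR 71 = 69
byte 9: e4 XOR 66 = 82
byte 10: 41 XOR 71 = 30
byte 11: 96 XOR 66 = f0

0c 10 6d 34 06 29 9f 4a 69 82 30 f0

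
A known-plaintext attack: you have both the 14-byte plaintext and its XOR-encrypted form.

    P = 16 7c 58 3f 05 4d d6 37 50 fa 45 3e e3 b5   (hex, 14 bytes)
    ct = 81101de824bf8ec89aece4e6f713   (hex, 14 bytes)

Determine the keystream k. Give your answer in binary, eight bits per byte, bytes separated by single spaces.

10010111 01101100 01000101 11010111 00100001 11110010 01011000 11111111 11001010 00010110 10100001 11011000 00010100 10100110

Since ct = P ⊕ k, XORing both sides with P gives k = P ⊕ ct.
16 XOR 81 = 97
7c XOR 10 = 6c
58 XOR 1d = 45
3f XOR e8 = d7
05 XOR 24 = 21
4d XOR bf = f2
d6 XOR 8e = 58
37 XOR c8 = ff
50 XOR 9a = ca
fa XOR ec = 16
45 XOR e4 = a1
3e XOR e6 = d8
e3 XOR f7 = 14
b5 XOR 13 = a6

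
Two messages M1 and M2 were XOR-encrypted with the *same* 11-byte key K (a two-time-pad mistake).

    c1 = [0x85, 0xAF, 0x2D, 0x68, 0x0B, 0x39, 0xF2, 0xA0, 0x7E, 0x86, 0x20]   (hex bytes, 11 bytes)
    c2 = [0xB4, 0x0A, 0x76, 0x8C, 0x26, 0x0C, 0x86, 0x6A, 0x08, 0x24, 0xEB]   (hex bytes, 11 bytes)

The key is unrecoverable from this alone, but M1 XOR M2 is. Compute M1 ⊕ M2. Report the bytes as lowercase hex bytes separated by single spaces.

31 a5 5b e4 2d 35 74 ca 76 a2 cb

c1 ⊕ c2 = (M1 ⊕ K) ⊕ (M2 ⊕ K) = M1 ⊕ M2 — the shared key cancels under XOR.
byte 0: 133 ⊕ 180 =  49
byte 1: 175 ⊕  10 = 165
byte 2:  45 ⊕ 118 =  91
byte 3: 104 ⊕ 140 = 228
byte 4:  11 ⊕  38 =  45
byte 5:  57 ⊕  12 =  53
byte 6: 242 ⊕ 134 = 116
byte 7: 160 ⊕ 106 = 202
byte 8: 126 ⊕   8 = 118
byte 9: 134 ⊕  36 = 162
byte 10:  32 ⊕ 235 = 203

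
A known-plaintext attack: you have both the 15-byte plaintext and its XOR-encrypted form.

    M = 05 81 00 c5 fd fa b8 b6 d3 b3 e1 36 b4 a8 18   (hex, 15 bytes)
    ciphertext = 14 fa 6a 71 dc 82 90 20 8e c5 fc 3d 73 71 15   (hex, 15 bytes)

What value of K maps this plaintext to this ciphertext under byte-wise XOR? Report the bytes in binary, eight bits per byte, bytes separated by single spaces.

00010001 01111011 01101010 10110100 00100001 01111000 00101000 10010110 01011101 01110110 00011101 00001011 11000111 11011001 00001101

Since ciphertext = M ⊕ K, XORing both sides with M gives K = M ⊕ ciphertext.
byte 0: 00000101 ^ 00010100 = 00010001
byte 1: 10000001 ^ 11111010 = 01111011
byte 2: 00000000 ^ 01101010 = 01101010
byte 3: 11000101 ^ 01110001 = 10110100
byte 4: 11111101 ^ 11011100 = 00100001
byte 5: 11111010 ^ 10000010 = 01111000
byte 6: 10111000 ^ 10010000 = 00101000
byte 7: 10110110 ^ 00100000 = 10010110
byte 8: 11010011 ^ 10001110 = 01011101
byte 9: 10110011 ^ 11000101 = 01110110
byte 10: 11100001 ^ 11111100 = 00011101
byte 11: 00110110 ^ 00111101 = 00001011
byte 12: 10110100 ^ 01110011 = 11000111
byte 13: 10101000 ^ 01110001 = 11011001
byte 14: 00011000 ^ 00010101 = 00001101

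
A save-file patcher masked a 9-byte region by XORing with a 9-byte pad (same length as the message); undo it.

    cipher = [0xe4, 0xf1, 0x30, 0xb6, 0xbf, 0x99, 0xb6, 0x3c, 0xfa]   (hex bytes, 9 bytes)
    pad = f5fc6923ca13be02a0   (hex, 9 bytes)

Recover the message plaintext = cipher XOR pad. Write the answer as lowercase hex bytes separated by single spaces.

XOR is its own inverse, so applying the key byte-wise gives the result directly.
byte 0: e4 xor f5 = 11
byte 1: f1 xor fc = 0d
byte 2: 30 xor 69 = 59
byte 3: b6 xor 23 = 95
byte 4: bf xor ca = 75
byte 5: 99 xor 13 = 8a
byte 6: b6 xor be = 08
byte 7: 3c xor 02 = 3e
byte 8: fa xor a0 = 5a

11 0d 59 95 75 8a 08 3e 5a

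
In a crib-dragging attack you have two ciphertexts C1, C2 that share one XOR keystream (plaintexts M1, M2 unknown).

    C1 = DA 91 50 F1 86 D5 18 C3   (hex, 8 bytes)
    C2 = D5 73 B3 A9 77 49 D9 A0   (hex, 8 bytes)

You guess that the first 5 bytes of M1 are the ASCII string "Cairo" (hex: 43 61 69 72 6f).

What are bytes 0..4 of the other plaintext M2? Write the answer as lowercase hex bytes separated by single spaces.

4c 83 8a 2a 9e

First, C1 ⊕ C2 = (M1 ⊕ K) ⊕ (M2 ⊕ K) = M1 ⊕ M2, so the key drops out. Then M2 = (M1 ⊕ M2) ⊕ M1 over the first 5 bytes.
byte 0: (da XOR d5) XOR 43 = 0f XOR 43 = 4c
byte 1: (91 XOR 73) XOR 61 = e2 XOR 61 = 83
byte 2: (50 XOR b3) XOR 69 = e3 XOR 69 = 8a
byte 3: (f1 XOR a9) XOR 72 = 58 XOR 72 = 2a
byte 4: (86 XOR 77) XOR 6f = f1 XOR 6f = 9e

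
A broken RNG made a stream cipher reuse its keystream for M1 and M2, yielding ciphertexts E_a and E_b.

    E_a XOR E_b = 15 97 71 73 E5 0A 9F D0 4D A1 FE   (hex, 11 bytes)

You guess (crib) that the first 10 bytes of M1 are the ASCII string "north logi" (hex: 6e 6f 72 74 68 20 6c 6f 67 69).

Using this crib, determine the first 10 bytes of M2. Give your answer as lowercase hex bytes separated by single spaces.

Since E_a ⊕ E_b = M1 ⊕ M2, XORing with the guessed M1 bytes yields the corresponding M2 bytes: M2 = (E_a ⊕ E_b) ⊕ M1.
00010101 ^ 01101110 = 01111011
10010111 ^ 01101111 = 11111000
01110001 ^ 01110010 = 00000011
01110011 ^ 01110100 = 00000111
11100101 ^ 01101000 = 10001101
00001010 ^ 00100000 = 00101010
10011111 ^ 01101100 = 11110011
11010000 ^ 01101111 = 10111111
01001101 ^ 01100111 = 00101010
10100001 ^ 01101001 = 11001000

7b f8 03 07 8d 2a f3 bf 2a c8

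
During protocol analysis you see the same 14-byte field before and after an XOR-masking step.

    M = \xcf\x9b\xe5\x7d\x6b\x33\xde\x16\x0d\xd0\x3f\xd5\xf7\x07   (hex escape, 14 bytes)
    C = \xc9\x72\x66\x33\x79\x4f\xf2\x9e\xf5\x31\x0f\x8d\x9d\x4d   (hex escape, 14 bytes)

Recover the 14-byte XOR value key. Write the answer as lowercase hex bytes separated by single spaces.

06 e9 83 4e 12 7c 2c 88 f8 e1 30 58 6a 4a

Since C = M ⊕ key, XORing both sides with M gives key = M ⊕ C.
cf xor c9 = 06
9b xor 72 = e9
e5 xor 66 = 83
7d xor 33 = 4e
6b xor 79 = 12
33 xor 4f = 7c
de xor f2 = 2c
16 xor 9e = 88
0d xor f5 = f8
d0 xor 31 = e1
3f xor 0f = 30
d5 xor 8d = 58
f7 xor 9d = 6a
07 xor 4d = 4a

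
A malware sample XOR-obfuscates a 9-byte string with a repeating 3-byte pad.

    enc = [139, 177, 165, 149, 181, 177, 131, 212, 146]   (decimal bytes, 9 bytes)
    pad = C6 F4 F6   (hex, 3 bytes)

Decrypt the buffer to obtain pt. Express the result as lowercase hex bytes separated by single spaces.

The 3-byte key repeats, so the effective keystream is c6 f4 f6 c6 f4 f6 c6 f4 f6.
byte 0: 139 ⊕ 198 =  77
byte 1: 177 ⊕ 244 =  69
byte 2: 165 ⊕ 246 =  83
byte 3: 149 ⊕ 198 =  83
byte 4: 181 ⊕ 244 =  65
byte 5: 177 ⊕ 246 =  71
byte 6: 131 ⊕ 198 =  69
byte 7: 212 ⊕ 244 =  32
byte 8: 146 ⊕ 246 = 100

4d 45 53 53 41 47 45 20 64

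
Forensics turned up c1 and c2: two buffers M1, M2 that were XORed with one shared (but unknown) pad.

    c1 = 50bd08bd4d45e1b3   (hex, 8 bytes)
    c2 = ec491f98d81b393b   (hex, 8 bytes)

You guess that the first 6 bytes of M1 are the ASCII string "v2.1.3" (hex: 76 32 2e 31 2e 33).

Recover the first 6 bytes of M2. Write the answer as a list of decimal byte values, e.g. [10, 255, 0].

First, c1 ⊕ c2 = (M1 ⊕ K) ⊕ (M2 ⊕ K) = M1 ⊕ M2, so the key drops out. Then M2 = (M1 ⊕ M2) ⊕ M1 over the first 6 bytes.
byte 0: (50 xor ec) xor 76 = bc xor 76 = ca
byte 1: (bd xor 49) xor 32 = f4 xor 32 = c6
byte 2: (08 xor 1f) xor 2e = 17 xor 2e = 39
byte 3: (bd xor 98) xor 31 = 25 xor 31 = 14
byte 4: (4d xor d8) xor 2e = 95 xor 2e = bb
byte 5: (45 xor 1b) xor 33 = 5e xor 33 = 6d

[202, 198, 57, 20, 187, 109]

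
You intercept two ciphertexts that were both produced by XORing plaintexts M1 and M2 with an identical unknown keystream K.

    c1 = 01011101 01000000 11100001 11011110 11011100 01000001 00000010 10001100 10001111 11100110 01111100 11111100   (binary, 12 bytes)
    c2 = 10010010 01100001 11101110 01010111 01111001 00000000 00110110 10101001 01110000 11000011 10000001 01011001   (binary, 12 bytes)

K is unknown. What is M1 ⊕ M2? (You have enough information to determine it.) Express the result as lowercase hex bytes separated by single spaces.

cf 21 0f 89 a5 41 34 25 ff 25 fd a5

c1 ⊕ c2 = (M1 ⊕ K) ⊕ (M2 ⊕ K) = M1 ⊕ M2 — the shared key cancels under XOR.
01011101 xor 10010010 = 11001111
01000000 xor 01100001 = 00100001
11100001 xor 11101110 = 00001111
11011110 xor 01010111 = 10001001
11011100 xor 01111001 = 10100101
01000001 xor 00000000 = 01000001
00000010 xor 00110110 = 00110100
10001100 xor 10101001 = 00100101
10001111 xor 01110000 = 11111111
11100110 xor 11000011 = 00100101
01111100 xor 10000001 = 11111101
11111100 xor 01011001 = 10100101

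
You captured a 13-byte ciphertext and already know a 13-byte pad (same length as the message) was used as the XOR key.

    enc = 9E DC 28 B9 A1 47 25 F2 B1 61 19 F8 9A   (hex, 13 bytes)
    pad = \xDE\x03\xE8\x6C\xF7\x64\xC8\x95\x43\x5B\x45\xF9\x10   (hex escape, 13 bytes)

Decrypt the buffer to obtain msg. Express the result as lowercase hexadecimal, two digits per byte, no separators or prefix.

40dfc0d55623ed67f23a5c018a

XOR is its own inverse, so applying the key byte-wise gives the result directly.
byte 0: 10011110 xor 11011110 = 01000000
byte 1: 11011100 xor 00000011 = 11011111
byte 2: 00101000 xor 11101000 = 11000000
byte 3: 10111001 xor 01101100 = 11010101
byte 4: 10100001 xor 11110111 = 01010110
byte 5: 01000111 xor 01100100 = 00100011
byte 6: 00100101 xor 11001000 = 11101101
byte 7: 11110010 xor 10010101 = 01100111
byte 8: 10110001 xor 01000011 = 11110010
byte 9: 01100001 xor 01011011 = 00111010
byte 10: 00011001 xor 01000101 = 01011100
byte 11: 11111000 xor 11111001 = 00000001
byte 12: 10011010 xor 00010000 = 10001010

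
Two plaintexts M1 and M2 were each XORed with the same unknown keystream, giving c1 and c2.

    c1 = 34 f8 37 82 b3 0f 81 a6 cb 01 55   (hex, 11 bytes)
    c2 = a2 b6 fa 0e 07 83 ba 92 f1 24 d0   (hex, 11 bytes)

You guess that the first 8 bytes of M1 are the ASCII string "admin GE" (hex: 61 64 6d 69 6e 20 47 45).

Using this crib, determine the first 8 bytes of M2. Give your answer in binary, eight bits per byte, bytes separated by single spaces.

11110111 00101010 10100000 11100101 11011010 10101100 01111100 01110001

First, c1 ⊕ c2 = (M1 ⊕ K) ⊕ (M2 ⊕ K) = M1 ⊕ M2, so the key drops out. Then M2 = (M1 ⊕ M2) ⊕ M1 over the first 8 bytes.
byte 0: (34 XOR a2) XOR 61 = 96 XOR 61 = f7
byte 1: (f8 XOR b6) XOR 64 = 4e XOR 64 = 2a
byte 2: (37 XOR fa) XOR 6d = cd XOR 6d = a0
byte 3: (82 XOR 0e) XOR 69 = 8c XOR 69 = e5
byte 4: (b3 XOR 07) XOR 6e = b4 XOR 6e = da
byte 5: (0f XOR 83) XOR 20 = 8c XOR 20 = ac
byte 6: (81 XOR ba) XOR 47 = 3b XOR 47 = 7c
byte 7: (a6 XOR 92) XOR 45 = 34 XOR 45 = 71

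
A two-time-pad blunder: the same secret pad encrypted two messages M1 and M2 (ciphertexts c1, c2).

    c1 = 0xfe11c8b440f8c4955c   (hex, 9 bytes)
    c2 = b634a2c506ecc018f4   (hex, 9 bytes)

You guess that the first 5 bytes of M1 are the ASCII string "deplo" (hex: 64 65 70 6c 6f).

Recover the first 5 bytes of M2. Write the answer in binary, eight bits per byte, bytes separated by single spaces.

First, c1 ⊕ c2 = (M1 ⊕ K) ⊕ (M2 ⊕ K) = M1 ⊕ M2, so the key drops out. Then M2 = (M1 ⊕ M2) ⊕ M1 over the first 5 bytes.
byte 0: (fe XOR b6) XOR 64 = 48 XOR 64 = 2c
byte 1: (11 XOR 34) XOR 65 = 25 XOR 65 = 40
byte 2: (c8 XOR a2) XOR 70 = 6a XOR 70 = 1a
byte 3: (b4 XOR c5) XOR 6c = 71 XOR 6c = 1d
byte 4: (40 XOR 06) XOR 6f = 46 XOR 6f = 29

00101100 01000000 00011010 00011101 00101001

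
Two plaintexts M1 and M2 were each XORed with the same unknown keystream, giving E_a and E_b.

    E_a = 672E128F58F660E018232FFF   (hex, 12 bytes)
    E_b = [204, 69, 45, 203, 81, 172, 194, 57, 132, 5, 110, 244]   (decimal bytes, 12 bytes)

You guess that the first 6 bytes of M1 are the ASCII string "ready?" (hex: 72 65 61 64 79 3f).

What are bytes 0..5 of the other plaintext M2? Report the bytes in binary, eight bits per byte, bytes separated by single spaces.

11011001 00001110 01011110 00100000 01110000 01100101

First, E_a ⊕ E_b = (M1 ⊕ K) ⊕ (M2 ⊕ K) = M1 ⊕ M2, so the key drops out. Then M2 = (M1 ⊕ M2) ⊕ M1 over the first 6 bytes.
byte 0: (67 XOR cc) XOR 72 = ab XOR 72 = d9
byte 1: (2e XOR 45) XOR 65 = 6b XOR 65 = 0e
byte 2: (12 XOR 2d) XOR 61 = 3f XOR 61 = 5e
byte 3: (8f XOR cb) XOR 64 = 44 XOR 64 = 20
byte 4: (58 XOR 51) XOR 79 = 09 XOR 79 = 70
byte 5: (f6 XOR ac) XOR 3f = 5a XOR 3f = 65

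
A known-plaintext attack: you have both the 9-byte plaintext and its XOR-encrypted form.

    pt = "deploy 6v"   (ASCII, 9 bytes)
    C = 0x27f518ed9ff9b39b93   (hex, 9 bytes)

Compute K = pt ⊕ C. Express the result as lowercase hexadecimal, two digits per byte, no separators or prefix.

Since C = pt ⊕ K, XORing both sides with pt gives K = pt ⊕ C.
01100100 ⊕ 00100111 = 01000011
01100101 ⊕ 11110101 = 10010000
01110000 ⊕ 00011000 = 01101000
01101100 ⊕ 11101101 = 10000001
01101111 ⊕ 10011111 = 11110000
01111001 ⊕ 11111001 = 10000000
00100000 ⊕ 10110011 = 10010011
00110110 ⊕ 10011011 = 10101101
01110110 ⊕ 10010011 = 11100101

43906881f08093ade5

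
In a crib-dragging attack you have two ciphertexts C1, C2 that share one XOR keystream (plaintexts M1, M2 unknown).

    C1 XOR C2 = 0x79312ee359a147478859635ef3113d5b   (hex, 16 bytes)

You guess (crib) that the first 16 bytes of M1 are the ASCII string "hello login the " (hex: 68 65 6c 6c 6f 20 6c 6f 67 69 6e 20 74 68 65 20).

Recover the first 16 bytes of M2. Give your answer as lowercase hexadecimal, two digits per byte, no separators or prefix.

1154428f36812b28ef300d7e8779587b

Since C1 ⊕ C2 = M1 ⊕ M2, XORing with the guessed M1 bytes yields the corresponding M2 bytes: M2 = (C1 ⊕ C2) ⊕ M1.
byte 0: 79 ⊕ 68 = 11
byte 1: 31 ⊕ 65 = 54
byte 2: 2e ⊕ 6c = 42
byte 3: e3 ⊕ 6c = 8f
byte 4: 59 ⊕ 6f = 36
byte 5: a1 ⊕ 20 = 81
byte 6: 47 ⊕ 6c = 2b
byte 7: 47 ⊕ 6f = 28
byte 8: 88 ⊕ 67 = ef
byte 9: 59 ⊕ 69 = 30
byte 10: 63 ⊕ 6e = 0d
byte 11: 5e ⊕ 20 = 7e
byte 12: f3 ⊕ 74 = 87
byte 13: 11 ⊕ 68 = 79
byte 14: 3d ⊕ 65 = 58
byte 15: 5b ⊕ 20 = 7b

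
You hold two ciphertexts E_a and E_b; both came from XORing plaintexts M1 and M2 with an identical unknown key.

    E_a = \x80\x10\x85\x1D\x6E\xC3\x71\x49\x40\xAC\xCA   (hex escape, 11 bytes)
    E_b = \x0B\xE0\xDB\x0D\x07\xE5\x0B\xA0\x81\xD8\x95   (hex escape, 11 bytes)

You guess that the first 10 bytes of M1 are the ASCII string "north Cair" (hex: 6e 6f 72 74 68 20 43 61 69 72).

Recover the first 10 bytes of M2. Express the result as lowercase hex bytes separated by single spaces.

First, E_a ⊕ E_b = (M1 ⊕ K) ⊕ (M2 ⊕ K) = M1 ⊕ M2, so the key drops out. Then M2 = (M1 ⊕ M2) ⊕ M1 over the first 10 bytes.
byte 0: (80 ⊕ 0b) ⊕ 6e = 8b ⊕ 6e = e5
byte 1: (10 ⊕ e0) ⊕ 6f = f0 ⊕ 6f = 9f
byte 2: (85 ⊕ db) ⊕ 72 = 5e ⊕ 72 = 2c
byte 3: (1d ⊕ 0d) ⊕ 74 = 10 ⊕ 74 = 64
byte 4: (6e ⊕ 07) ⊕ 68 = 69 ⊕ 68 = 01
byte 5: (c3 ⊕ e5) ⊕ 20 = 26 ⊕ 20 = 06
byte 6: (71 ⊕ 0b) ⊕ 43 = 7a ⊕ 43 = 39
byte 7: (49 ⊕ a0) ⊕ 61 = e9 ⊕ 61 = 88
byte 8: (40 ⊕ 81) ⊕ 69 = c1 ⊕ 69 = a8
byte 9: (ac ⊕ d8) ⊕ 72 = 74 ⊕ 72 = 06

e5 9f 2c 64 01 06 39 88 a8 06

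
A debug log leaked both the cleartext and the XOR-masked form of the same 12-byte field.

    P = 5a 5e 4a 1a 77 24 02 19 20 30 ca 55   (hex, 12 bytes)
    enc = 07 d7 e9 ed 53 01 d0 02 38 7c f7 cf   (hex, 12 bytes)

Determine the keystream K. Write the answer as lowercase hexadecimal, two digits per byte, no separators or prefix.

Since enc = P ⊕ K, XORing both sides with P gives K = P ⊕ enc.
5a ⊕ 07 = 5d
5e ⊕ d7 = 89
4a ⊕ e9 = a3
1a ⊕ ed = f7
77 ⊕ 53 = 24
24 ⊕ 01 = 25
02 ⊕ d0 = d2
19 ⊕ 02 = 1b
20 ⊕ 38 = 18
30 ⊕ 7c = 4c
ca ⊕ f7 = 3d
55 ⊕ cf = 9a

5d89a3f72425d21b184c3d9a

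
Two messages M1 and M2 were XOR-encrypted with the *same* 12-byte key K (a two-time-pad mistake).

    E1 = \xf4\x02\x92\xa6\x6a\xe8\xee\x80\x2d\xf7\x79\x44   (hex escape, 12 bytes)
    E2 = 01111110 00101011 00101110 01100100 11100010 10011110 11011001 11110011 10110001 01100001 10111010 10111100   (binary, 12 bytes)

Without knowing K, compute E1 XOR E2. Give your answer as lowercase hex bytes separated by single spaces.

E1 ⊕ E2 = (M1 ⊕ K) ⊕ (M2 ⊕ K) = M1 ⊕ M2 — the shared key cancels under XOR.
byte 0: f4 ⊕ 7e = 8a
byte 1: 02 ⊕ 2b = 29
byte 2: 92 ⊕ 2e = bc
byte 3: a6 ⊕ 64 = c2
byte 4: 6a ⊕ e2 = 88
byte 5: e8 ⊕ 9e = 76
byte 6: ee ⊕ d9 = 37
byte 7: 80 ⊕ f3 = 73
byte 8: 2d ⊕ b1 = 9c
byte 9: f7 ⊕ 61 = 96
byte 10: 79 ⊕ ba = c3
byte 11: 44 ⊕ bc = f8

8a 29 bc c2 88 76 37 73 9c 96 c3 f8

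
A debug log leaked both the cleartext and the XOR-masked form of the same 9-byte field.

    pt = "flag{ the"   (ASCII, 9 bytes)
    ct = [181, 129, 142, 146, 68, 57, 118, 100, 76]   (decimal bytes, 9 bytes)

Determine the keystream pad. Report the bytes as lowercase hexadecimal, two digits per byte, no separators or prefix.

d3edeff53f19020c29

Since ct = pt ⊕ pad, XORing both sides with pt gives pad = pt ⊕ ct.
byte 0: 102 ^ 181 = 211
byte 1: 108 ^ 129 = 237
byte 2:  97 ^ 142 = 239
byte 3: 103 ^ 146 = 245
byte 4: 123 ^  68 =  63
byte 5:  32 ^  57 =  25
byte 6: 116 ^ 118 =   2
byte 7: 104 ^ 100 =  12
byte 8: 101 ^  76 =  41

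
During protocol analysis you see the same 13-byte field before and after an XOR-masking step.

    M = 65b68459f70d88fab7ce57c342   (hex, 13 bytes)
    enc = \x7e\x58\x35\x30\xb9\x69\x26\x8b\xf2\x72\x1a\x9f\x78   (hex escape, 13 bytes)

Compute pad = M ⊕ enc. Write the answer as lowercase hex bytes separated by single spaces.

Since enc = M ⊕ pad, XORing both sides with M gives pad = M ⊕ enc.
byte 0: 101 XOR 126 =  27
byte 1: 182 XOR  88 = 238
byte 2: 132 XOR  53 = 177
byte 3:  89 XOR  48 = 105
byte 4: 247 XOR 185 =  78
byte 5:  13 XOR 105 = 100
byte 6: 136 XOR  38 = 174
byte 7: 250 XOR 139 = 113
byte 8: 183 XOR 242 =  69
byte 9: 206 XOR 114 = 188
byte 10:  87 XOR  26 =  77
byte 11: 195 XOR 159 =  92
byte 12:  66 XOR 120 =  58

1b ee b1 69 4e 64 ae 71 45 bc 4d 5c 3a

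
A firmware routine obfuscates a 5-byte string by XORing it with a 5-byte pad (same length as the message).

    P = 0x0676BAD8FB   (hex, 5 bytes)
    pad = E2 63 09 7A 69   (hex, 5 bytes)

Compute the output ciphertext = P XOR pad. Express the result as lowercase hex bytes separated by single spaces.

e4 15 b3 a2 92

XOR is its own inverse, so applying the key byte-wise gives the result directly.
  6 xor 226 = 228
118 xor  99 =  21
186 xor   9 = 179
216 xor 122 = 162
251 xor 105 = 146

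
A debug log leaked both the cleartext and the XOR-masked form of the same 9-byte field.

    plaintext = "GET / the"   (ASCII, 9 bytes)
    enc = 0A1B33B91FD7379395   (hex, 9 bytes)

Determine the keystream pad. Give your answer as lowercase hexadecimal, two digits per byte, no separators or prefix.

Since enc = plaintext ⊕ pad, XORing both sides with plaintext gives pad = plaintext ⊕ enc.
 71 ^  10 =  77
 69 ^  27 =  94
 84 ^  51 = 103
 32 ^ 185 = 153
 47 ^  31 =  48
 32 ^ 215 = 247
116 ^  55 =  67
104 ^ 147 = 251
101 ^ 149 = 240

4d5e679930f743fbf0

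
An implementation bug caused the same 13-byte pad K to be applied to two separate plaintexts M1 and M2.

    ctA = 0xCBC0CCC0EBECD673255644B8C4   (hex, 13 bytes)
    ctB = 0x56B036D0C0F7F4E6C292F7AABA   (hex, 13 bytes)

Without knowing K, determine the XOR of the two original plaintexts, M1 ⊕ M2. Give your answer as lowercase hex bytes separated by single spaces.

9d 70 fa 10 2b 1b 22 95 e7 c4 b3 12 7e

ctA ⊕ ctB = (M1 ⊕ K) ⊕ (M2 ⊕ K) = M1 ⊕ M2 — the shared key cancels under XOR.
byte 0: 11001011 ⊕ 01010110 = 10011101
byte 1: 11000000 ⊕ 10110000 = 01110000
byte 2: 11001100 ⊕ 00110110 = 11111010
byte 3: 11000000 ⊕ 11010000 = 00010000
byte 4: 11101011 ⊕ 11000000 = 00101011
byte 5: 11101100 ⊕ 11110111 = 00011011
byte 6: 11010110 ⊕ 11110100 = 00100010
byte 7: 01110011 ⊕ 11100110 = 10010101
byte 8: 00100101 ⊕ 11000010 = 11100111
byte 9: 01010110 ⊕ 10010010 = 11000100
byte 10: 01000100 ⊕ 11110111 = 10110011
byte 11: 10111000 ⊕ 10101010 = 00010010
byte 12: 11000100 ⊕ 10111010 = 01111110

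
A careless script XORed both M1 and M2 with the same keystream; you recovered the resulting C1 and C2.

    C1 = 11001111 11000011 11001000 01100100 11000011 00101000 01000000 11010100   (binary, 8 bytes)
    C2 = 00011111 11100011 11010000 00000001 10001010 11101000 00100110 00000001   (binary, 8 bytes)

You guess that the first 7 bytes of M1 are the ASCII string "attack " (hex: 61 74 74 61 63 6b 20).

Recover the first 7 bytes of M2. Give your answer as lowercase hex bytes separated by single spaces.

First, C1 ⊕ C2 = (M1 ⊕ K) ⊕ (M2 ⊕ K) = M1 ⊕ M2, so the key drops out. Then M2 = (M1 ⊕ M2) ⊕ M1 over the first 7 bytes.
byte 0: (cf ⊕ 1f) ⊕ 61 = d0 ⊕ 61 = b1
byte 1: (c3 ⊕ e3) ⊕ 74 = 20 ⊕ 74 = 54
byte 2: (c8 ⊕ d0) ⊕ 74 = 18 ⊕ 74 = 6c
byte 3: (64 ⊕ 01) ⊕ 61 = 65 ⊕ 61 = 04
byte 4: (c3 ⊕ 8a) ⊕ 63 = 49 ⊕ 63 = 2a
byte 5: (28 ⊕ e8) ⊕ 6b = c0 ⊕ 6b = ab
byte 6: (40 ⊕ 26) ⊕ 20 = 66 ⊕ 20 = 46

b1 54 6c 04 2a ab 46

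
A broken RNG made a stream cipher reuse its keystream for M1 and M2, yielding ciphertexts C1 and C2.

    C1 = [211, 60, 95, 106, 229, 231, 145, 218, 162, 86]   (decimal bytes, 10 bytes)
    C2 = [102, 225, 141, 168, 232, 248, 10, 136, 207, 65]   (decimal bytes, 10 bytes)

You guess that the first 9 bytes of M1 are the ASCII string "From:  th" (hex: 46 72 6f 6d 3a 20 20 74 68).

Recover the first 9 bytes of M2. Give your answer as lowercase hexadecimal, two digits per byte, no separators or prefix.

f3afbdaf373fbb2605

First, C1 ⊕ C2 = (M1 ⊕ K) ⊕ (M2 ⊕ K) = M1 ⊕ M2, so the key drops out. Then M2 = (M1 ⊕ M2) ⊕ M1 over the first 9 bytes.
byte 0: (d3 XOR 66) XOR 46 = b5 XOR 46 = f3
byte 1: (3c XOR e1) XOR 72 = dd XOR 72 = af
byte 2: (5f XOR 8d) XOR 6f = d2 XOR 6f = bd
byte 3: (6a XOR a8) XOR 6d = c2 XOR 6d = af
byte 4: (e5 XOR e8) XOR 3a = 0d XOR 3a = 37
byte 5: (e7 XOR f8) XOR 20 = 1f XOR 20 = 3f
byte 6: (91 XOR 0a) XOR 20 = 9b XOR 20 = bb
byte 7: (da XOR 88) XOR 74 = 52 XOR 74 = 26
byte 8: (a2 XOR cf) XOR 68 = 6d XOR 68 = 05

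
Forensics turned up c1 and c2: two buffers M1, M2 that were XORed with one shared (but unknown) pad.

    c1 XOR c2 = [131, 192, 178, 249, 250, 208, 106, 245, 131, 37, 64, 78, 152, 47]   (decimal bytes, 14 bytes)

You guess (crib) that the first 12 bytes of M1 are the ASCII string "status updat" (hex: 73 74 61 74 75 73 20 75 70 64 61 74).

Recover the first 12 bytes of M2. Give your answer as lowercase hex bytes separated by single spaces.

Since c1 ⊕ c2 = M1 ⊕ M2, XORing with the guessed M1 bytes yields the corresponding M2 bytes: M2 = (c1 ⊕ c2) ⊕ M1.
10000011 xor 01110011 = 11110000
11000000 xor 01110100 = 10110100
10110010 xor 01100001 = 11010011
11111001 xor 01110100 = 10001101
11111010 xor 01110101 = 10001111
11010000 xor 01110011 = 10100011
01101010 xor 00100000 = 01001010
11110101 xor 01110101 = 10000000
10000011 xor 01110000 = 11110011
00100101 xor 01100100 = 01000001
01000000 xor 01100001 = 00100001
01001110 xor 01110100 = 00111010

f0 b4 d3 8d 8f a3 4a 80 f3 41 21 3a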